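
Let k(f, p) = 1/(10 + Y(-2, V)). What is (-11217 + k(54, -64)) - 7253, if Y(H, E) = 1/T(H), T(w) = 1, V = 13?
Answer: -203169/11 ≈ -18470.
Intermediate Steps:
Y(H, E) = 1 (Y(H, E) = 1/1 = 1)
k(f, p) = 1/11 (k(f, p) = 1/(10 + 1) = 1/11)
(-11217 + k(54, -64)) - 7253 = (-11217 + 1/11) - 7253 = -123386/11 - 7253 = -203169/11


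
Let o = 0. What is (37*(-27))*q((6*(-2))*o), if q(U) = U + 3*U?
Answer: 0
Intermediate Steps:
q(U) = 4*U
(37*(-27))*q((6*(-2))*o) = (37*(-27))*(4*((6*(-2))*0)) = -3996*(-12*0) = -3996*0 = -999*0 = 0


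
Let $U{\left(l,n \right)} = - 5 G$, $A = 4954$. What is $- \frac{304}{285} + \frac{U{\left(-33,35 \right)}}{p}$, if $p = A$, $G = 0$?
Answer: $- \frac{16}{15} \approx -1.0667$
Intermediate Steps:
$U{\left(l,n \right)} = 0$ ($U{\left(l,n \right)} = \left(-5\right) 0 = 0$)
$p = 4954$
$- \frac{304}{285} + \frac{U{\left(-33,35 \right)}}{p} = - \frac{304}{285} + \frac{0}{4954} = \left(-304\right) \frac{1}{285} + 0 \cdot \frac{1}{4954} = - \frac{16}{15} + 0 = - \frac{16}{15}$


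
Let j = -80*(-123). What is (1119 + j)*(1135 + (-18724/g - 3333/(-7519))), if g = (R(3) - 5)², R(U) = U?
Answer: -292156430319/7519 ≈ -3.8856e+7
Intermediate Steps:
g = 4 (g = (3 - 5)² = (-2)² = 4)
j = 9840
(1119 + j)*(1135 + (-18724/g - 3333/(-7519))) = (1119 + 9840)*(1135 + (-18724/4 - 3333/(-7519))) = 10959*(1135 + (-18724*¼ - 3333*(-1/7519))) = 10959*(1135 + (-4681 + 3333/7519)) = 10959*(1135 - 35193106/7519) = 10959*(-26659041/7519) = -292156430319/7519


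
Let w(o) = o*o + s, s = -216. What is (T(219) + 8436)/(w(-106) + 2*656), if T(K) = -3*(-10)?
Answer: 4233/6166 ≈ 0.68651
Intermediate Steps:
T(K) = 30
w(o) = -216 + o**2 (w(o) = o*o - 216 = o**2 - 216 = -216 + o**2)
(T(219) + 8436)/(w(-106) + 2*656) = (30 + 8436)/((-216 + (-106)**2) + 2*656) = 8466/((-216 + 11236) + 1312) = 8466/(11020 + 1312) = 8466/12332 = 8466*(1/12332) = 4233/6166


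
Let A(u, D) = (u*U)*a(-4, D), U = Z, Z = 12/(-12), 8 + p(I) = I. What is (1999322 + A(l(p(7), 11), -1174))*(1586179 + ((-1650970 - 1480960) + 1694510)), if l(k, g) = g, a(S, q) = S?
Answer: 297423686794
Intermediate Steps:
p(I) = -8 + I
Z = -1 (Z = 12*(-1/12) = -1)
U = -1
A(u, D) = 4*u (A(u, D) = (u*(-1))*(-4) = -u*(-4) = 4*u)
(1999322 + A(l(p(7), 11), -1174))*(1586179 + ((-1650970 - 1480960) + 1694510)) = (1999322 + 4*11)*(1586179 + ((-1650970 - 1480960) + 1694510)) = (1999322 + 44)*(1586179 + (-3131930 + 1694510)) = 1999366*(1586179 - 1437420) = 1999366*148759 = 297423686794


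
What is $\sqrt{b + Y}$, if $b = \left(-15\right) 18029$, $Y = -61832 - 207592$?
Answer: $i \sqrt{539859} \approx 734.75 i$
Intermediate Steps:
$Y = -269424$
$b = -270435$
$\sqrt{b + Y} = \sqrt{-270435 - 269424} = \sqrt{-539859} = i \sqrt{539859}$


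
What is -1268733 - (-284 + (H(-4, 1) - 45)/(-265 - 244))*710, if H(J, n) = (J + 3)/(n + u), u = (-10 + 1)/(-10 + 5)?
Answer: -3802277784/3563 ≈ -1.0672e+6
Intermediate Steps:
u = 9/5 (u = -9/(-5) = -9*(-1/5) = 9/5 ≈ 1.8000)
H(J, n) = (3 + J)/(9/5 + n) (H(J, n) = (J + 3)/(n + 9/5) = (3 + J)/(9/5 + n))
-1268733 - (-284 + (H(-4, 1) - 45)/(-265 - 244))*710 = -1268733 - (-284 + (5*(3 - 4)/(9 + 5*1) - 45)/(-265 - 244))*710 = -1268733 - (-284 + (5*(-1)/(9 + 5) - 45)/(-509))*710 = -1268733 - (-284 + (5*(-1)/14 - 45)*(-1/509))*710 = -1268733 - (-284 + (5*(1/14)*(-1) - 45)*(-1/509))*710 = -1268733 - (-284 + (-5/14 - 45)*(-1/509))*710 = -1268733 - (-284 - 635/14*(-1/509))*710 = -1268733 - (-284 + 635/7126)*710 = -1268733 - (-2023149)*710/7126 = -1268733 - 1*(-718217895/3563) = -1268733 + 718217895/3563 = -3802277784/3563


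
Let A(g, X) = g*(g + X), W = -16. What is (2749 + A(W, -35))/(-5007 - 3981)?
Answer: -3565/8988 ≈ -0.39664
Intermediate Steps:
A(g, X) = g*(X + g)
(2749 + A(W, -35))/(-5007 - 3981) = (2749 - 16*(-35 - 16))/(-5007 - 3981) = (2749 - 16*(-51))/(-8988) = (2749 + 816)*(-1/8988) = 3565*(-1/8988) = -3565/8988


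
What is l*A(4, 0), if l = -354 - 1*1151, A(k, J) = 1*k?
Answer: -6020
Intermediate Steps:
A(k, J) = k
l = -1505 (l = -354 - 1151 = -1505)
l*A(4, 0) = -1505*4 = -6020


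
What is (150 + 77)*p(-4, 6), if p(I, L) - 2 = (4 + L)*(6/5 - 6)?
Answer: -10442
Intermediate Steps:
p(I, L) = -86/5 - 24*L/5 (p(I, L) = 2 + (4 + L)*(6/5 - 6) = 2 + (4 + L)*(-24/5) = 2 + (-96/5 - 24*L/5) = -86/5 - 24*L/5)
(150 + 77)*p(-4, 6) = (150 + 77)*(-86/5 - 24/5*6) = 227*(-86/5 - 144/5) = 227*(-46) = -10442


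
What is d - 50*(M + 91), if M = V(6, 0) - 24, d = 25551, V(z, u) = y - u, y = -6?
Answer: 22501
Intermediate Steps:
V(z, u) = -6 - u
M = -30 (M = (-6 - 1*0) - 24 = (-6 + 0) - 24 = -6 - 24 = -30)
d - 50*(M + 91) = 25551 - 50*(-30 + 91) = 25551 - 50*61 = 25551 - 3050 = 22501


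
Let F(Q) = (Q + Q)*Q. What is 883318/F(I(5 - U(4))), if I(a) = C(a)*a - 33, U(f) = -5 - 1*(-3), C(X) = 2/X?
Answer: 441659/961 ≈ 459.58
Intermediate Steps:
U(f) = -2 (U(f) = -5 + 3 = -2)
I(a) = -31 (I(a) = (2/a)*a - 33 = 2 - 33 = -31)
F(Q) = 2*Q**2 (F(Q) = (2*Q)*Q = 2*Q**2)
883318/F(I(5 - U(4))) = 883318/((2*(-31)**2)) = 883318/((2*961)) = 883318/1922 = 883318*(1/1922) = 441659/961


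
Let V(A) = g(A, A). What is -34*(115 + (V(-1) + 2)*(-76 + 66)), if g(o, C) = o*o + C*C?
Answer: -2550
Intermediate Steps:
g(o, C) = C² + o² (g(o, C) = o² + C² = C² + o²)
V(A) = 2*A² (V(A) = A² + A² = 2*A²)
-34*(115 + (V(-1) + 2)*(-76 + 66)) = -34*(115 + (2*(-1)² + 2)*(-76 + 66)) = -34*(115 + (2*1 + 2)*(-10)) = -34*(115 + (2 + 2)*(-10)) = -34*(115 + 4*(-10)) = -34*(115 - 40) = -34*75 = -2550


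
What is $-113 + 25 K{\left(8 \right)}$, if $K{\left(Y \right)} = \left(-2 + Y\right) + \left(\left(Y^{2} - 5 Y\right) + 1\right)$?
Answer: $662$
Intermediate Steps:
$K{\left(Y \right)} = -1 + Y^{2} - 4 Y$ ($K{\left(Y \right)} = \left(-2 + Y\right) + \left(1 + Y^{2} - 5 Y\right) = -1 + Y^{2} - 4 Y$)
$-113 + 25 K{\left(8 \right)} = -113 + 25 \left(-1 + 8^{2} - 32\right) = -113 + 25 \left(-1 + 64 - 32\right) = -113 + 25 \cdot 31 = -113 + 775 = 662$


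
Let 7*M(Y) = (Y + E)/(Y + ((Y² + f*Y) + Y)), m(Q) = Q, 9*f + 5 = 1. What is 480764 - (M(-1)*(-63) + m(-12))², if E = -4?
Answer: 472115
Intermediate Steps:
f = -4/9 (f = -5/9 + (⅑)*1 = -5/9 + ⅑ = -4/9 ≈ -0.44444)
M(Y) = (-4 + Y)/(7*(Y² + 14*Y/9)) (M(Y) = ((Y - 4)/(Y + ((Y² - 4*Y/9) + Y)))/7 = ((-4 + Y)/(Y + (Y² + 5*Y/9)))/7 = ((-4 + Y)/(Y² + 14*Y/9))/7 = (-4 + Y)/(7*(Y² + 14*Y/9)))
480764 - (M(-1)*(-63) + m(-12))² = 480764 - (((9/7)*(-4 - 1)/(-1*(14 + 9*(-1))))*(-63) - 12)² = 480764 - (((9/7)*(-1)*(-5)/(14 - 9))*(-63) - 12)² = 480764 - (((9/7)*(-1)*(-5)/5)*(-63) - 12)² = 480764 - (((9/7)*(-1)*(⅕)*(-5))*(-63) - 12)² = 480764 - ((9/7)*(-63) - 12)² = 480764 - (-81 - 12)² = 480764 - 1*(-93)² = 480764 - 1*8649 = 480764 - 8649 = 472115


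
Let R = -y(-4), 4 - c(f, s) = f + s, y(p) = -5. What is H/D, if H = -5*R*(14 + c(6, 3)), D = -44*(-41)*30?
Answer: -15/3608 ≈ -0.0041574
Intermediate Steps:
c(f, s) = 4 - f - s (c(f, s) = 4 - (f + s) = 4 + (-f - s) = 4 - f - s)
R = 5 (R = -1*(-5) = 5)
D = 54120 (D = 1804*30 = 54120)
H = -225 (H = -25*(14 + (4 - 1*6 - 1*3)) = -25*(14 + (4 - 6 - 3)) = -25*(14 - 5) = -25*9 = -5*45 = -225)
H/D = -225/54120 = -225*1/54120 = -15/3608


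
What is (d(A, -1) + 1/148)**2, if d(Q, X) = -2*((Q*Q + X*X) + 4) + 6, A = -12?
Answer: 1867536225/21904 ≈ 85260.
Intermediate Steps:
d(Q, X) = -2 - 2*Q**2 - 2*X**2 (d(Q, X) = -2*((Q**2 + X**2) + 4) + 6 = -2*(4 + Q**2 + X**2) + 6 = (-8 - 2*Q**2 - 2*X**2) + 6 = -2 - 2*Q**2 - 2*X**2)
(d(A, -1) + 1/148)**2 = ((-2 - 2*(-12)**2 - 2*(-1)**2) + 1/148)**2 = ((-2 - 2*144 - 2*1) + 1/148)**2 = ((-2 - 288 - 2) + 1/148)**2 = (-292 + 1/148)**2 = (-43215/148)**2 = 1867536225/21904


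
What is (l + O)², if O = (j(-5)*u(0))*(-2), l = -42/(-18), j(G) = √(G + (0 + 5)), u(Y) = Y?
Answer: 49/9 ≈ 5.4444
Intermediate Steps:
j(G) = √(5 + G) (j(G) = √(G + 5) = √(5 + G))
l = 7/3 (l = -42*(-1/18) = 7/3 ≈ 2.3333)
O = 0 (O = (√(5 - 5)*0)*(-2) = (√0*0)*(-2) = (0*0)*(-2) = 0*(-2) = 0)
(l + O)² = (7/3 + 0)² = (7/3)² = 49/9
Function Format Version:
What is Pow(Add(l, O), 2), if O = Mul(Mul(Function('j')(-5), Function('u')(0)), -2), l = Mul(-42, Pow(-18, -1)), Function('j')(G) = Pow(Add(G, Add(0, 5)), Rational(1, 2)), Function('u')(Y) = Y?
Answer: Rational(49, 9) ≈ 5.4444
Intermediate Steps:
Function('j')(G) = Pow(Add(5, G), Rational(1, 2)) (Function('j')(G) = Pow(Add(G, 5), Rational(1, 2)) = Pow(Add(5, G), Rational(1, 2)))
l = Rational(7, 3) (l = Mul(-42, Rational(-1, 18)) = Rational(7, 3) ≈ 2.3333)
O = 0 (O = Mul(Mul(Pow(Add(5, -5), Rational(1, 2)), 0), -2) = Mul(Mul(Pow(0, Rational(1, 2)), 0), -2) = Mul(Mul(0, 0), -2) = Mul(0, -2) = 0)
Pow(Add(l, O), 2) = Pow(Add(Rational(7, 3), 0), 2) = Pow(Rational(7, 3), 2) = Rational(49, 9)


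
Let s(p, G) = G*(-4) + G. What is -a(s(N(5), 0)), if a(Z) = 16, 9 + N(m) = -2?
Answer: -16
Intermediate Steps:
N(m) = -11 (N(m) = -9 - 2 = -11)
s(p, G) = -3*G (s(p, G) = -4*G + G = -3*G)
-a(s(N(5), 0)) = -1*16 = -16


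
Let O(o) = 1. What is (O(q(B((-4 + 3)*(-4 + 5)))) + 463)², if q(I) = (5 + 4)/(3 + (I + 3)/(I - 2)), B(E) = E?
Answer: 215296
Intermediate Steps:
q(I) = 9/(3 + (3 + I)/(-2 + I))
(O(q(B((-4 + 3)*(-4 + 5)))) + 463)² = (1 + 463)² = 464² = 215296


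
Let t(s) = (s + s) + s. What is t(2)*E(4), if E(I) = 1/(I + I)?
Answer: ¾ ≈ 0.75000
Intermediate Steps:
E(I) = 1/(2*I)
t(s) = 3*s (t(s) = 2*s + s = 3*s)
t(2)*E(4) = (3*2)*((½)/4) = 6*((½)*(¼)) = 6*(⅛) = ¾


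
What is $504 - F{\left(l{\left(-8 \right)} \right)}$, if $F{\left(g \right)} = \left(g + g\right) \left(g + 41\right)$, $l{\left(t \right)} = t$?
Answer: $1032$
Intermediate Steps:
$F{\left(g \right)} = 2 g \left(41 + g\right)$
$504 - F{\left(l{\left(-8 \right)} \right)} = 504 - 2 \left(-8\right) \left(41 - 8\right) = 504 - 2 \left(-8\right) 33 = 504 - -528 = 504 + 528 = 1032$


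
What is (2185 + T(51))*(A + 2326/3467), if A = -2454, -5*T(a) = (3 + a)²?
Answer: -68122087228/17335 ≈ -3.9297e+6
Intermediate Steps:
T(a) = -(3 + a)²/5
(2185 + T(51))*(A + 2326/3467) = (2185 - (3 + 51)²/5)*(-2454 + 2326/3467) = (2185 - ⅕*54²)*(-2454 + 2326*(1/3467)) = (2185 - ⅕*2916)*(-2454 + 2326/3467) = (2185 - 2916/5)*(-8505692/3467) = (8009/5)*(-8505692/3467) = -68122087228/17335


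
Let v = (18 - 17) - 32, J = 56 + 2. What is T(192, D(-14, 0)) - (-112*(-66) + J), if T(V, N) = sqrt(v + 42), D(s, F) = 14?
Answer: -7450 + sqrt(11) ≈ -7446.7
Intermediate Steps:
J = 58
v = -31 (v = 1 - 32 = -31)
T(V, N) = sqrt(11) (T(V, N) = sqrt(-31 + 42) = sqrt(11))
T(192, D(-14, 0)) - (-112*(-66) + J) = sqrt(11) - (-112*(-66) + 58) = sqrt(11) - (7392 + 58) = sqrt(11) - 1*7450 = sqrt(11) - 7450 = -7450 + sqrt(11)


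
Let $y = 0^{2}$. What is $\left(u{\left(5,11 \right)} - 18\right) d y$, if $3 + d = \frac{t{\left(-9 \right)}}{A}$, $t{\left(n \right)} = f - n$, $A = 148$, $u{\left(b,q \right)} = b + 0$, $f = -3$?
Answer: $0$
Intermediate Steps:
$u{\left(b,q \right)} = b$
$t{\left(n \right)} = -3 - n$
$y = 0$
$d = - \frac{219}{74}$ ($d = -3 + \frac{-3 - -9}{148} = -3 + \left(-3 + 9\right) \frac{1}{148} = -3 + 6 \cdot \frac{1}{148} = -3 + \frac{3}{74} = - \frac{219}{74} \approx -2.9595$)
$\left(u{\left(5,11 \right)} - 18\right) d y = \left(5 - 18\right) \left(- \frac{219}{74}\right) 0 = \left(-13\right) \left(- \frac{219}{74}\right) 0 = \frac{2847}{74} \cdot 0 = 0$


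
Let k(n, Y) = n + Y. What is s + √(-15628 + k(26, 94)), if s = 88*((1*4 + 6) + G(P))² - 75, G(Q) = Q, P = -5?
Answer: 2125 + 2*I*√3877 ≈ 2125.0 + 124.53*I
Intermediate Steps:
k(n, Y) = Y + n
s = 2125 (s = 88*((1*4 + 6) - 5)² - 75 = 88*((4 + 6) - 5)² - 75 = 88*(10 - 5)² - 75 = 88*5² - 75 = 88*25 - 75 = 2200 - 75 = 2125)
s + √(-15628 + k(26, 94)) = 2125 + √(-15628 + (94 + 26)) = 2125 + √(-15628 + 120) = 2125 + √(-15508) = 2125 + 2*I*√3877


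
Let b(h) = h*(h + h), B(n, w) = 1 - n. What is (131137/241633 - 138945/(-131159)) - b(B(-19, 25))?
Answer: -3614728660376/4527477521 ≈ -798.40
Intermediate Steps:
b(h) = 2*h**2 (b(h) = h*(2*h) = 2*h**2)
(131137/241633 - 138945/(-131159)) - b(B(-19, 25)) = (131137/241633 - 138945/(-131159)) - 2*(1 - 1*(-19))**2 = (131137*(1/241633) - 138945*(-1/131159)) - 2*(1 + 19)**2 = (131137/241633 + 138945/131159) - 2*20**2 = 7253356424/4527477521 - 2*400 = 7253356424/4527477521 - 1*800 = 7253356424/4527477521 - 800 = -3614728660376/4527477521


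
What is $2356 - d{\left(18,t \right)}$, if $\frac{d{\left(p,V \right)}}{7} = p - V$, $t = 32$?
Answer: $2454$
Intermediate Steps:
$d{\left(p,V \right)} = - 7 V + 7 p$ ($d{\left(p,V \right)} = 7 \left(p - V\right) = - 7 V + 7 p$)
$2356 - d{\left(18,t \right)} = 2356 - \left(\left(-7\right) 32 + 7 \cdot 18\right) = 2356 - \left(-224 + 126\right) = 2356 - -98 = 2356 + 98 = 2454$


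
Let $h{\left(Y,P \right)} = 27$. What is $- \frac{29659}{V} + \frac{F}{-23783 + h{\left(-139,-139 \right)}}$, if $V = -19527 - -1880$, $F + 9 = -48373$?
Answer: $\frac{111312597}{29944438} \approx 3.7173$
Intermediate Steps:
$F = -48382$ ($F = -9 - 48373 = -48382$)
$V = -17647$ ($V = -19527 + 1880 = -17647$)
$- \frac{29659}{V} + \frac{F}{-23783 + h{\left(-139,-139 \right)}} = - \frac{29659}{-17647} - \frac{48382}{-23783 + 27} = \left(-29659\right) \left(- \frac{1}{17647}\right) - \frac{48382}{-23756} = \frac{4237}{2521} - - \frac{24191}{11878} = \frac{4237}{2521} + \frac{24191}{11878} = \frac{111312597}{29944438}$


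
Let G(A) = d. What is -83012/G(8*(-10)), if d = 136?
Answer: -20753/34 ≈ -610.38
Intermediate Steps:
G(A) = 136
-83012/G(8*(-10)) = -83012/136 = -83012*1/136 = -20753/34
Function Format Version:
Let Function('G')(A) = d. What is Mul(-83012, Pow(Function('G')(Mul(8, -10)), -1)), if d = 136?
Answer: Rational(-20753, 34) ≈ -610.38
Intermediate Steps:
Function('G')(A) = 136
Mul(-83012, Pow(Function('G')(Mul(8, -10)), -1)) = Mul(-83012, Pow(136, -1)) = Mul(-83012, Rational(1, 136)) = Rational(-20753, 34)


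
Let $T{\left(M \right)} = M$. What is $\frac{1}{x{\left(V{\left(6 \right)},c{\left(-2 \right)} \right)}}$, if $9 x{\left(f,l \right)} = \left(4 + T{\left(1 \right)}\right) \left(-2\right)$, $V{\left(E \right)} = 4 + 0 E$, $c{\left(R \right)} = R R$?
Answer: $- \frac{9}{10} \approx -0.9$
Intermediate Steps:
$c{\left(R \right)} = R^{2}$
$V{\left(E \right)} = 4$ ($V{\left(E \right)} = 4 + 0 = 4$)
$x{\left(f,l \right)} = - \frac{10}{9}$ ($x{\left(f,l \right)} = \frac{\left(4 + 1\right) \left(-2\right)}{9} = \frac{5 \left(-2\right)}{9} = \frac{1}{9} \left(-10\right) = - \frac{10}{9}$)
$\frac{1}{x{\left(V{\left(6 \right)},c{\left(-2 \right)} \right)}} = \frac{1}{- \frac{10}{9}} = - \frac{9}{10}$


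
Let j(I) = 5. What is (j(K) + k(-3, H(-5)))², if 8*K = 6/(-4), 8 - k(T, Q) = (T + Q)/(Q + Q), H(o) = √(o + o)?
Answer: 6241/40 - 15*I*√10/4 ≈ 156.02 - 11.859*I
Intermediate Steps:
H(o) = √2*√o (H(o) = √(2*o) = √2*√o)
k(T, Q) = 8 - (Q + T)/(2*Q) (k(T, Q) = 8 - (T + Q)/(Q + Q) = 8 - (Q + T)/(2*Q))
K = -3/16 (K = (6/(-4))/8 = (6*(-¼))/8 = (⅛)*(-3/2) = -3/16 ≈ -0.18750)
(j(K) + k(-3, H(-5)))² = (5 + (-1*(-3) + 15*(√2*√(-5)))/(2*((√2*√(-5)))))² = (5 + (3 + 15*(√2*(I*√5)))/(2*((√2*(I*√5)))))² = (5 + (3 + 15*(I*√10))/(2*((I*√10))))² = (5 + (-I*√10/10)*(3 + 15*I*√10)/2)² = (5 - I*√10*(3 + 15*I*√10)/20)²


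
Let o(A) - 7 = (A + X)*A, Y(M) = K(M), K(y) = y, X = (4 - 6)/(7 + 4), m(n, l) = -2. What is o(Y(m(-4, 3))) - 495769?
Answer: -5453334/11 ≈ -4.9576e+5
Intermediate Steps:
X = -2/11 ≈ -0.18182
Y(M) = M
o(A) = 7 + A*(-2/11 + A) (o(A) = 7 + (A - 2/11)*A = 7 + (-2/11 + A)*A = 7 + A*(-2/11 + A))
o(Y(m(-4, 3))) - 495769 = (7 + (-2)**2 - 2/11*(-2)) - 495769 = (7 + 4 + 4/11) - 495769 = 125/11 - 495769 = -5453334/11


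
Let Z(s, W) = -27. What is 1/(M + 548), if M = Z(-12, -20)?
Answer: 1/521 ≈ 0.0019194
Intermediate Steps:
M = -27
1/(M + 548) = 1/(-27 + 548) = 1/521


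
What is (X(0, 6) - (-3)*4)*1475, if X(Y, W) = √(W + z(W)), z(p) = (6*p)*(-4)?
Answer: 17700 + 1475*I*√138 ≈ 17700.0 + 17327.0*I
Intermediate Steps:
z(p) = -24*p
X(Y, W) = √23*√(-W) (X(Y, W) = √(W - 24*W) = √(-23*W) = √23*√(-W))
(X(0, 6) - (-3)*4)*1475 = (√23*√(-1*6) - (-3)*4)*1475 = (√23*√(-6) - 1*(-12))*1475 = (√23*(I*√6) + 12)*1475 = (I*√138 + 12)*1475 = (12 + I*√138)*1475 = 17700 + 1475*I*√138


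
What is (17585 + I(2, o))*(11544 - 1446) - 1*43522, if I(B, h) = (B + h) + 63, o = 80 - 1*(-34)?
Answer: 179337350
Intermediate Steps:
o = 114 (o = 80 + 34 = 114)
I(B, h) = 63 + B + h
(17585 + I(2, o))*(11544 - 1446) - 1*43522 = (17585 + (63 + 2 + 114))*(11544 - 1446) - 1*43522 = (17585 + 179)*10098 - 43522 = 17764*10098 - 43522 = 179380872 - 43522 = 179337350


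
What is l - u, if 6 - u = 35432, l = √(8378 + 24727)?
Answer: 35426 + √33105 ≈ 35608.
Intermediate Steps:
l = √33105 ≈ 181.95
u = -35426 (u = 6 - 1*35432 = 6 - 35432 = -35426)
l - u = √33105 - 1*(-35426) = √33105 + 35426 = 35426 + √33105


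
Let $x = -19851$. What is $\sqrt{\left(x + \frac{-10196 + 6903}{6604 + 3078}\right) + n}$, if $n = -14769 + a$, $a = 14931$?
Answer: $\frac{i \sqrt{1845700873262}}{9682} \approx 140.32 i$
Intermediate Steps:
$n = 162$ ($n = -14769 + 14931 = 162$)
$\sqrt{\left(x + \frac{-10196 + 6903}{6604 + 3078}\right) + n} = \sqrt{\left(-19851 + \frac{-10196 + 6903}{6604 + 3078}\right) + 162} = \sqrt{\left(-19851 - \frac{3293}{9682}\right) + 162} = \sqrt{- \frac{192200675}{9682} + 162} = \sqrt{- \frac{190632191}{9682}} = \frac{i \sqrt{1845700873262}}{9682}$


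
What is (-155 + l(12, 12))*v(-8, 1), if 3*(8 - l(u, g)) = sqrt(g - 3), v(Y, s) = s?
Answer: -148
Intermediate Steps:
l(u, g) = 8 - sqrt(-3 + g)/3 (l(u, g) = 8 - sqrt(g - 3)/3 = 8 - sqrt(-3 + g)/3)
(-155 + l(12, 12))*v(-8, 1) = (-155 + (8 - sqrt(-3 + 12)/3))*1 = (-155 + (8 - sqrt(9)/3))*1 = (-155 + (8 - 1/3*3))*1 = (-155 + (8 - 1))*1 = (-155 + 7)*1 = -148*1 = -148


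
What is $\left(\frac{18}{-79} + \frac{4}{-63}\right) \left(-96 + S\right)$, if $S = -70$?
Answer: $\frac{240700}{4977} \approx 48.362$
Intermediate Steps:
$\left(\frac{18}{-79} + \frac{4}{-63}\right) \left(-96 + S\right) = \left(\frac{18}{-79} + \frac{4}{-63}\right) \left(-96 - 70\right) = \left(18 \left(- \frac{1}{79}\right) + 4 \left(- \frac{1}{63}\right)\right) \left(-166\right) = \left(- \frac{18}{79} - \frac{4}{63}\right) \left(-166\right) = \left(- \frac{1450}{4977}\right) \left(-166\right) = \frac{240700}{4977}$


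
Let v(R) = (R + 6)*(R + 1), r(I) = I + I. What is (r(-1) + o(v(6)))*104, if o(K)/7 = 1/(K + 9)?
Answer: -18616/93 ≈ -200.17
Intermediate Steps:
r(I) = 2*I
v(R) = (1 + R)*(6 + R) (v(R) = (6 + R)*(1 + R) = (1 + R)*(6 + R))
o(K) = 7/(9 + K) (o(K) = 7/(K + 9) = 7/(9 + K))
(r(-1) + o(v(6)))*104 = (2*(-1) + 7/(9 + (6 + 6² + 7*6)))*104 = (-2 + 7/(9 + (6 + 36 + 42)))*104 = (-2 + 7/(9 + 84))*104 = (-2 + 7/93)*104 = -179/93*104 = -18616/93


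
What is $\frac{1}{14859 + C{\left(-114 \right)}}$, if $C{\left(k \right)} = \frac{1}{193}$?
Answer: $\frac{193}{2867788} \approx 6.7299 \cdot 10^{-5}$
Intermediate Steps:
$C{\left(k \right)} = \frac{1}{193}$
$\frac{1}{14859 + C{\left(-114 \right)}} = \frac{1}{14859 + \frac{1}{193}} = \frac{1}{\frac{2867788}{193}} = \frac{193}{2867788}$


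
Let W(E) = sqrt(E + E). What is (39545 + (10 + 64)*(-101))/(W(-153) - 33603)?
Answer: -359227271/376387305 - 32071*I*sqrt(34)/376387305 ≈ -0.95441 - 0.00049684*I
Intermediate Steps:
W(E) = sqrt(2)*sqrt(E) (W(E) = sqrt(2*E) = sqrt(2)*sqrt(E))
(39545 + (10 + 64)*(-101))/(W(-153) - 33603) = (39545 + (10 + 64)*(-101))/(sqrt(2)*sqrt(-153) - 33603) = (39545 + 74*(-101))/(sqrt(2)*(3*I*sqrt(17)) - 33603) = (39545 - 7474)/(3*I*sqrt(34) - 33603) = 32071/(-33603 + 3*I*sqrt(34))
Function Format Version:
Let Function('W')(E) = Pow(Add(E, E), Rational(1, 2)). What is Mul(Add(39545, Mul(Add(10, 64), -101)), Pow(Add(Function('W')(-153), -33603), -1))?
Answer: Add(Rational(-359227271, 376387305), Mul(Rational(-32071, 376387305), I, Pow(34, Rational(1, 2)))) ≈ Add(-0.95441, Mul(-0.00049684, I))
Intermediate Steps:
Function('W')(E) = Mul(Pow(2, Rational(1, 2)), Pow(E, Rational(1, 2))) (Function('W')(E) = Pow(Mul(2, E), Rational(1, 2)) = Mul(Pow(2, Rational(1, 2)), Pow(E, Rational(1, 2))))
Mul(Add(39545, Mul(Add(10, 64), -101)), Pow(Add(Function('W')(-153), -33603), -1)) = Mul(Add(39545, Mul(Add(10, 64), -101)), Pow(Add(Mul(Pow(2, Rational(1, 2)), Pow(-153, Rational(1, 2))), -33603), -1)) = Mul(Add(39545, Mul(74, -101)), Pow(Add(Mul(Pow(2, Rational(1, 2)), Mul(3, I, Pow(17, Rational(1, 2)))), -33603), -1)) = Mul(Add(39545, -7474), Pow(Add(Mul(3, I, Pow(34, Rational(1, 2))), -33603), -1)) = Mul(32071, Pow(Add(-33603, Mul(3, I, Pow(34, Rational(1, 2)))), -1))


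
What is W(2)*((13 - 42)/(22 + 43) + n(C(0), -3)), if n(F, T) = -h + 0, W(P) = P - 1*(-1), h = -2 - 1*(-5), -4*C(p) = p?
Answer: -672/65 ≈ -10.338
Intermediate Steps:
C(p) = -p/4
h = 3 (h = -2 + 5 = 3)
W(P) = 1 + P (W(P) = P + 1 = 1 + P)
n(F, T) = -3 (n(F, T) = -1*3 + 0 = -3 + 0 = -3)
W(2)*((13 - 42)/(22 + 43) + n(C(0), -3)) = (1 + 2)*((13 - 42)/(22 + 43) - 3) = 3*(-29/65 - 3) = 3*(-224/65) = -672/65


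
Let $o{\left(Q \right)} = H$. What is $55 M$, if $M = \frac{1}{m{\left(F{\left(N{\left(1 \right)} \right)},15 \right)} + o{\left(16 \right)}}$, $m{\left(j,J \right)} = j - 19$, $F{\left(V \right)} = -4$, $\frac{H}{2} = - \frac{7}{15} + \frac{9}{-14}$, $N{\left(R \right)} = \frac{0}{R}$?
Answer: $- \frac{5775}{2648} \approx -2.1809$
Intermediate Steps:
$N{\left(R \right)} = 0$
$H = - \frac{233}{105}$ ($H = 2 \left(- \frac{7}{15} + \frac{9}{-14}\right) = 2 \left(\left(-7\right) \frac{1}{15} + 9 \left(- \frac{1}{14}\right)\right) = 2 \left(- \frac{7}{15} - \frac{9}{14}\right) = 2 \left(- \frac{233}{210}\right) = - \frac{233}{105} \approx -2.219$)
$o{\left(Q \right)} = - \frac{233}{105}$
$m{\left(j,J \right)} = -19 + j$ ($m{\left(j,J \right)} = j - 19 = -19 + j$)
$M = - \frac{105}{2648}$ ($M = \frac{1}{\left(-19 - 4\right) - \frac{233}{105}} = \frac{1}{-23 - \frac{233}{105}} = \frac{1}{- \frac{2648}{105}} = - \frac{105}{2648} \approx -0.039653$)
$55 M = 55 \left(- \frac{105}{2648}\right) = - \frac{5775}{2648}$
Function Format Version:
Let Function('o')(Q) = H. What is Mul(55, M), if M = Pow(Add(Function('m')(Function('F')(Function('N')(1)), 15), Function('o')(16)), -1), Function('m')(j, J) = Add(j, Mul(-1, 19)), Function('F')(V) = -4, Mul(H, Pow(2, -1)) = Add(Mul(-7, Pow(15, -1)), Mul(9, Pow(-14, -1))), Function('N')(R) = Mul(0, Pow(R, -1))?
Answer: Rational(-5775, 2648) ≈ -2.1809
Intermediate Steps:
Function('N')(R) = 0
H = Rational(-233, 105) (H = Mul(2, Add(Mul(-7, Pow(15, -1)), Mul(9, Pow(-14, -1)))) = Mul(2, Add(Mul(-7, Rational(1, 15)), Mul(9, Rational(-1, 14)))) = Mul(2, Add(Rational(-7, 15), Rational(-9, 14))) = Mul(2, Rational(-233, 210)) = Rational(-233, 105) ≈ -2.2190)
Function('o')(Q) = Rational(-233, 105)
Function('m')(j, J) = Add(-19, j) (Function('m')(j, J) = Add(j, -19) = Add(-19, j))
M = Rational(-105, 2648) (M = Pow(Add(Add(-19, -4), Rational(-233, 105)), -1) = Pow(Add(-23, Rational(-233, 105)), -1) = Pow(Rational(-2648, 105), -1) = Rational(-105, 2648) ≈ -0.039653)
Mul(55, M) = Mul(55, Rational(-105, 2648)) = Rational(-5775, 2648)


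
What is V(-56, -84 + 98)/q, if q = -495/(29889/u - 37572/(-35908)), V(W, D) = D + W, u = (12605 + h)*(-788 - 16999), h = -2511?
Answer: 187352165089/2110622821615 ≈ 0.088766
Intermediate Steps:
u = -179541978 (u = (12605 - 2511)*(-788 - 16999) = 10094*(-17787) = -179541978)
q = -88646158507830/187352165089 (q = -495/(29889/(-179541978) - 37572/(-35908)) = -495/(29889*(-1/179541978) - 37572*(-1/35908)) = -495/(-9963/59847326 + 9393/8977) = -495/562056495267/537249445502 = -495*537249445502/562056495267 = -88646158507830/187352165089 ≈ -473.15)
V(-56, -84 + 98)/q = ((-84 + 98) - 56)/(-88646158507830/187352165089) = (14 - 56)*(-187352165089/88646158507830) = -42*(-187352165089/88646158507830) = 187352165089/2110622821615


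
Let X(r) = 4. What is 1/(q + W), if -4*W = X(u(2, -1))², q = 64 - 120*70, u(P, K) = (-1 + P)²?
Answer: -1/8340 ≈ -0.00011990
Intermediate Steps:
q = -8336 (q = 64 - 8400 = -8336)
W = -4 (W = -¼*4² = -¼*16 = -4)
1/(q + W) = 1/(-8336 - 4) = 1/(-8340) = -1/8340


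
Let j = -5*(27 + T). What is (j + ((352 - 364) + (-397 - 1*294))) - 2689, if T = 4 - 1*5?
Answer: -3522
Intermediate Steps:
T = -1 (T = 4 - 5 = -1)
j = -130 (j = -5*(27 - 1) = -5*26 = -130)
(j + ((352 - 364) + (-397 - 1*294))) - 2689 = (-130 + ((352 - 364) + (-397 - 1*294))) - 2689 = (-130 + (-12 + (-397 - 294))) - 2689 = (-130 + (-12 - 691)) - 2689 = (-130 - 703) - 2689 = -833 - 2689 = -3522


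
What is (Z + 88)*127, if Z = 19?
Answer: 13589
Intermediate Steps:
(Z + 88)*127 = (19 + 88)*127 = 107*127 = 13589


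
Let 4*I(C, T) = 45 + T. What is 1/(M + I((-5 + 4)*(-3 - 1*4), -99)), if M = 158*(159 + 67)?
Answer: 2/71389 ≈ 2.8016e-5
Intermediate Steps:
I(C, T) = 45/4 + T/4 (I(C, T) = (45 + T)/4 = 45/4 + T/4)
M = 35708 (M = 158*226 = 35708)
1/(M + I((-5 + 4)*(-3 - 1*4), -99)) = 1/(35708 + (45/4 + (¼)*(-99))) = 1/(35708 + (45/4 - 99/4)) = 1/(35708 - 27/2) = 1/(71389/2) = 2/71389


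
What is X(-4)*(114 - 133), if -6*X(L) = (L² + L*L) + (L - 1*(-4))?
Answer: 304/3 ≈ 101.33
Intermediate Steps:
X(L) = -⅔ - L²/3 - L/6 (X(L) = -((L² + L*L) + (L - 1*(-4)))/6 = -((L² + L²) + (L + 4))/6 = -(2*L² + (4 + L))/6 = -(4 + L + 2*L²)/6 = -⅔ - L²/3 - L/6)
X(-4)*(114 - 133) = (-⅔ - ⅓*(-4)² - ⅙*(-4))*(114 - 133) = (-⅔ - ⅓*16 + ⅔)*(-19) = (-⅔ - 16/3 + ⅔)*(-19) = -16/3*(-19) = 304/3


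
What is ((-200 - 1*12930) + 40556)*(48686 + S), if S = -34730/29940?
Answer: 666279980681/499 ≈ 1.3352e+9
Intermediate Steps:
S = -3473/2994 (S = -34730*1/29940 = -3473/2994 ≈ -1.1600)
((-200 - 1*12930) + 40556)*(48686 + S) = ((-200 - 1*12930) + 40556)*(48686 - 3473/2994) = ((-200 - 12930) + 40556)*(145762411/2994) = (-13130 + 40556)*(145762411/2994) = 27426*(145762411/2994) = 666279980681/499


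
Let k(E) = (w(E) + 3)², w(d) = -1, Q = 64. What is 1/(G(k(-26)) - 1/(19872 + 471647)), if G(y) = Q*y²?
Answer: 491519/503315455 ≈ 0.00097656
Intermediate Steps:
k(E) = 4 (k(E) = (-1 + 3)² = 2² = 4)
G(y) = 64*y²
1/(G(k(-26)) - 1/(19872 + 471647)) = 1/(64*4² - 1/(19872 + 471647)) = 1/(64*16 - 1/491519) = 1/(1024 - 1*1/491519) = 1/(1024 - 1/491519) = 1/(503315455/491519) = 491519/503315455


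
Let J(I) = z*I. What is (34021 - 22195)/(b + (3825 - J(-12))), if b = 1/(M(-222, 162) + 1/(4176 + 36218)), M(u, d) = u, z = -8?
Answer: 106049264742/33439644049 ≈ 3.1714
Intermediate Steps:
J(I) = -8*I
b = -40394/8967467 (b = 1/(-222 + 1/(4176 + 36218)) = 1/(-222 + 1/40394) = 1/(-8967467/40394) = -40394/8967467 ≈ -0.0045045)
(34021 - 22195)/(b + (3825 - J(-12))) = (34021 - 22195)/(-40394/8967467 + (3825 - (-8)*(-12))) = 11826/(-40394/8967467 + (3825 - 1*96)) = 11826/(-40394/8967467 + (3825 - 96)) = 11826/(-40394/8967467 + 3729) = 11826/(33439644049/8967467) = 11826*(8967467/33439644049) = 106049264742/33439644049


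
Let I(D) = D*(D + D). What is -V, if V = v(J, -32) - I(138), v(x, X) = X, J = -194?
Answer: 38120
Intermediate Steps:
I(D) = 2*D² (I(D) = D*(2*D) = 2*D²)
V = -38120 (V = -32 - 2*138² = -32 - 2*19044 = -32 - 1*38088 = -32 - 38088 = -38120)
-V = -1*(-38120) = 38120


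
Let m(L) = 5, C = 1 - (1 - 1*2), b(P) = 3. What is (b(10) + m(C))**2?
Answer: 64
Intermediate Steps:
C = 2 (C = 1 - (1 - 2) = 1 - 1*(-1) = 1 + 1 = 2)
(b(10) + m(C))**2 = (3 + 5)**2 = 8**2 = 64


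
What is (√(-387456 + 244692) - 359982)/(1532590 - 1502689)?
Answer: -119994/9967 + 2*I*√35691/29901 ≈ -12.039 + 0.012636*I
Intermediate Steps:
(√(-387456 + 244692) - 359982)/(1532590 - 1502689) = (√(-142764) - 359982)/29901 = (2*I*√35691 - 359982)*(1/29901) = (-359982 + 2*I*√35691)*(1/29901) = -119994/9967 + 2*I*√35691/29901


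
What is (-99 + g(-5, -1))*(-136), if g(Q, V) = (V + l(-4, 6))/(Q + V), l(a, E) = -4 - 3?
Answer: 39848/3 ≈ 13283.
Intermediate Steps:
l(a, E) = -7
g(Q, V) = (-7 + V)/(Q + V) (g(Q, V) = (V - 7)/(Q + V) = (-7 + V)/(Q + V))
(-99 + g(-5, -1))*(-136) = (-99 + (-7 - 1)/(-5 - 1))*(-136) = (-99 - 8/(-6))*(-136) = (-99 - ⅙*(-8))*(-136) = (-99 + 4/3)*(-136) = -293/3*(-136) = 39848/3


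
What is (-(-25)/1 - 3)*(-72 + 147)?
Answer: 1650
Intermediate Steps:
(-(-25)/1 - 3)*(-72 + 147) = (-(-25) - 3)*75 = (-5*(-5) - 3)*75 = (25 - 3)*75 = 22*75 = 1650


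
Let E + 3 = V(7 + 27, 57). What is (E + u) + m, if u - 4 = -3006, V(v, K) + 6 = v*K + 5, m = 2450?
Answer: 1382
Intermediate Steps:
V(v, K) = -1 + K*v (V(v, K) = -6 + (v*K + 5) = -6 + (K*v + 5) = -6 + (5 + K*v) = -1 + K*v)
u = -3002 (u = 4 - 3006 = -3002)
E = 1934 (E = -3 + (-1 + 57*(7 + 27)) = -3 + (-1 + 57*34) = -3 + (-1 + 1938) = -3 + 1937 = 1934)
(E + u) + m = (1934 - 3002) + 2450 = -1068 + 2450 = 1382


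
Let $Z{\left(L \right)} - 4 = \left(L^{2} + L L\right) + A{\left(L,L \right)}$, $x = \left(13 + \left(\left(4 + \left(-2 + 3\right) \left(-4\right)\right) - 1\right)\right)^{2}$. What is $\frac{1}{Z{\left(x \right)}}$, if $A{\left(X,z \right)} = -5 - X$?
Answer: $\frac{1}{41327} \approx 2.4197 \cdot 10^{-5}$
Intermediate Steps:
$x = 144$ ($x = \left(13 + \left(\left(4 + 1 \left(-4\right)\right) - 1\right)\right)^{2} = \left(13 + \left(\left(4 - 4\right) - 1\right)\right)^{2} = \left(13 + \left(0 - 1\right)\right)^{2} = \left(13 - 1\right)^{2} = 12^{2} = 144$)
$Z{\left(L \right)} = -1 - L + 2 L^{2}$ ($Z{\left(L \right)} = 4 - \left(5 + L - L^{2} - L L\right) = 4 - \left(5 + L - 2 L^{2}\right) = -1 - L + 2 L^{2}$)
$\frac{1}{Z{\left(x \right)}} = \frac{1}{-1 - 144 + 2 \cdot 144^{2}} = \frac{1}{-1 - 144 + 2 \cdot 20736} = \frac{1}{-1 - 144 + 41472} = \frac{1}{41327}$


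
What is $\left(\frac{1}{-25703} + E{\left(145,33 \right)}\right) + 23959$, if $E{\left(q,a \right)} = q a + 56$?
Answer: $\frac{740246399}{25703} \approx 28800.0$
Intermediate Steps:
$E{\left(q,a \right)} = 56 + a q$ ($E{\left(q,a \right)} = a q + 56 = 56 + a q$)
$\left(\frac{1}{-25703} + E{\left(145,33 \right)}\right) + 23959 = \left(\frac{1}{-25703} + \left(56 + 33 \cdot 145\right)\right) + 23959 = \left(- \frac{1}{25703} + \left(56 + 4785\right)\right) + 23959 = \left(- \frac{1}{25703} + 4841\right) + 23959 = \frac{124428222}{25703} + 23959 = \frac{740246399}{25703}$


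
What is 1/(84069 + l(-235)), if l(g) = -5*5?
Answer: 1/84044 ≈ 1.1899e-5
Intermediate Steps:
l(g) = -25
1/(84069 + l(-235)) = 1/(84069 - 25) = 1/84044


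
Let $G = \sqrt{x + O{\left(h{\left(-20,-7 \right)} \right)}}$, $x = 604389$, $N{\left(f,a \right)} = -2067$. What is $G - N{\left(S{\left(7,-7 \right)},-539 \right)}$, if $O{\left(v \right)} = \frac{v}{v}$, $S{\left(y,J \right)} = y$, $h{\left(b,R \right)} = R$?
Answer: $2067 + \sqrt{604390} \approx 2844.4$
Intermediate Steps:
$O{\left(v \right)} = 1$
$G = \sqrt{604390}$ ($G = \sqrt{604389 + 1} = \sqrt{604390} \approx 777.42$)
$G - N{\left(S{\left(7,-7 \right)},-539 \right)} = \sqrt{604390} - -2067 = \sqrt{604390} + 2067 = 2067 + \sqrt{604390}$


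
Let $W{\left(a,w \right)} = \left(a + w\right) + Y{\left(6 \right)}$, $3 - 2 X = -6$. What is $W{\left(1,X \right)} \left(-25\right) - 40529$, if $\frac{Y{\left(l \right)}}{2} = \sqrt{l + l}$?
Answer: $- \frac{81333}{2} - 100 \sqrt{3} \approx -40840.0$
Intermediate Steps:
$Y{\left(l \right)} = 2 \sqrt{2} \sqrt{l}$ ($Y{\left(l \right)} = 2 \sqrt{l + l} = 2 \sqrt{2 l} = 2 \sqrt{2} \sqrt{l}$)
$X = \frac{9}{2}$ ($X = \frac{3}{2} - -3 = \frac{3}{2} + 3 = \frac{9}{2} \approx 4.5$)
$W{\left(a,w \right)} = a + w + 4 \sqrt{3}$ ($W{\left(a,w \right)} = \left(a + w\right) + 2 \sqrt{2} \sqrt{6} = \left(a + w\right) + 4 \sqrt{3} = a + w + 4 \sqrt{3}$)
$W{\left(1,X \right)} \left(-25\right) - 40529 = \left(1 + \frac{9}{2} + 4 \sqrt{3}\right) \left(-25\right) - 40529 = \left(\frac{11}{2} + 4 \sqrt{3}\right) \left(-25\right) - 40529 = \left(- \frac{275}{2} - 100 \sqrt{3}\right) - 40529 = - \frac{81333}{2} - 100 \sqrt{3}$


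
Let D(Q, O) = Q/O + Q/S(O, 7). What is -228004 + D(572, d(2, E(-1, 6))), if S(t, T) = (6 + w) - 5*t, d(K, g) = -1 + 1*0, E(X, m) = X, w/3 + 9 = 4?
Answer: -228719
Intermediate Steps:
w = -15 (w = -27 + 3*4 = -27 + 12 = -15)
d(K, g) = -1 (d(K, g) = -1 + 0 = -1)
S(t, T) = -9 - 5*t (S(t, T) = (6 - 15) - 5*t = -9 - 5*t)
D(Q, O) = Q/O + Q/(-9 - 5*O)
-228004 + D(572, d(2, E(-1, 6))) = -228004 + 572*(9 + 4*(-1))/(-1*(9 + 5*(-1))) = -228004 + 572*(-1)*(9 - 4)/(9 - 5) = -228004 + 572*(-1)*5/4 = -228004 + 572*(-1)*(¼)*5 = -228004 - 715 = -228719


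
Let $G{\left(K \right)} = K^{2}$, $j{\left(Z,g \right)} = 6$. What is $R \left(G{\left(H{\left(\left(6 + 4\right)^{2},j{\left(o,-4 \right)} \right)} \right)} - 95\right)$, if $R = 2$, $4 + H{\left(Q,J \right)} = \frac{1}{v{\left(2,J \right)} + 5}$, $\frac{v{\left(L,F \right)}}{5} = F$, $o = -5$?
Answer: $- \frac{194108}{1225} \approx -158.46$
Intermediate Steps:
$v{\left(L,F \right)} = 5 F$
$H{\left(Q,J \right)} = -4 + \frac{1}{5 + 5 J}$ ($H{\left(Q,J \right)} = -4 + \frac{1}{5 J + 5} = -4 + \frac{1}{5 + 5 J}$)
$R \left(G{\left(H{\left(\left(6 + 4\right)^{2},j{\left(o,-4 \right)} \right)} \right)} - 95\right) = 2 \left(\left(\frac{-19 - 120}{5 \left(1 + 6\right)}\right)^{2} - 95\right) = 2 \left(\left(\frac{-19 - 120}{5 \cdot 7}\right)^{2} - 95\right) = 2 \left(\left(\frac{1}{5} \cdot \frac{1}{7} \left(-139\right)\right)^{2} - 95\right) = 2 \left(\left(- \frac{139}{35}\right)^{2} - 95\right) = 2 \left(\frac{19321}{1225} - 95\right) = 2 \left(- \frac{97054}{1225}\right) = - \frac{194108}{1225}$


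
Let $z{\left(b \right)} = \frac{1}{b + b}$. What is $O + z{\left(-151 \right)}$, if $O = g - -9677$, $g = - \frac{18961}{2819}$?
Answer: $\frac{8232668785}{851338} \approx 9670.3$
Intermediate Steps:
$z{\left(b \right)} = \frac{1}{2 b}$
$g = - \frac{18961}{2819}$ ($g = \left(-18961\right) \frac{1}{2819} = - \frac{18961}{2819} \approx -6.7261$)
$O = \frac{27260502}{2819}$ ($O = - \frac{18961}{2819} - -9677 = - \frac{18961}{2819} + 9677 = \frac{27260502}{2819} \approx 9670.3$)
$O + z{\left(-151 \right)} = \frac{27260502}{2819} + \frac{1}{2 \left(-151\right)} = \frac{27260502}{2819} + \frac{1}{2} \left(- \frac{1}{151}\right) = \frac{27260502}{2819} - \frac{1}{302} = \frac{8232668785}{851338}$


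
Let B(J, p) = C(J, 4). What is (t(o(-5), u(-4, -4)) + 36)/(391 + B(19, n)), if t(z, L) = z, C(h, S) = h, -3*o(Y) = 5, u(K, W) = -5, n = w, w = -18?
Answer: 103/1230 ≈ 0.083740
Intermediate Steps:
n = -18
o(Y) = -5/3 (o(Y) = -1/3*5 = -5/3)
B(J, p) = J
(t(o(-5), u(-4, -4)) + 36)/(391 + B(19, n)) = (-5/3 + 36)/(391 + 19) = (103/3)/410 = (103/3)*(1/410) = 103/1230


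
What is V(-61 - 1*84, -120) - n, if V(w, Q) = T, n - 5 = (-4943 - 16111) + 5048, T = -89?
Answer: 15912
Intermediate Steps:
n = -16001 (n = 5 + ((-4943 - 16111) + 5048) = 5 + (-21054 + 5048) = 5 - 16006 = -16001)
V(w, Q) = -89
V(-61 - 1*84, -120) - n = -89 - 1*(-16001) = -89 + 16001 = 15912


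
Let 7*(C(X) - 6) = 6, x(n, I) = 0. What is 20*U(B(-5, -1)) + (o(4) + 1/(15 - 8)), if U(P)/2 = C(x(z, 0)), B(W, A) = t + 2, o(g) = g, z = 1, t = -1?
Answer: 1949/7 ≈ 278.43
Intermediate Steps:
B(W, A) = 1 (B(W, A) = -1 + 2 = 1)
C(X) = 48/7 (C(X) = 6 + (⅐)*6 = 6 + 6/7 = 48/7)
U(P) = 96/7 (U(P) = 2*(48/7) = 96/7)
20*U(B(-5, -1)) + (o(4) + 1/(15 - 8)) = 20*(96/7) + (4 + 1/(15 - 8)) = 1920/7 + (4 + 1/7) = 1920/7 + (4 + ⅐) = 1920/7 + 29/7 = 1949/7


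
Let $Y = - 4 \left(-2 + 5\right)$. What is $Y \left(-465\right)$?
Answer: $5580$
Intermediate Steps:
$Y = -12$ ($Y = \left(-4\right) 3 = -12$)
$Y \left(-465\right) = \left(-12\right) \left(-465\right) = 5580$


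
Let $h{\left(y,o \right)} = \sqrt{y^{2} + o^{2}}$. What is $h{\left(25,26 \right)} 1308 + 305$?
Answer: $305 + 1308 \sqrt{1301} \approx 47484.0$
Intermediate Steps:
$h{\left(y,o \right)} = \sqrt{o^{2} + y^{2}}$
$h{\left(25,26 \right)} 1308 + 305 = \sqrt{26^{2} + 25^{2}} \cdot 1308 + 305 = \sqrt{676 + 625} \cdot 1308 + 305 = \sqrt{1301} \cdot 1308 + 305 = 1308 \sqrt{1301} + 305 = 305 + 1308 \sqrt{1301}$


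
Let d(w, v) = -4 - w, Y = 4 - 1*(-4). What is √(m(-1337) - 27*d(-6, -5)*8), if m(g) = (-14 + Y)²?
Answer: 6*I*√11 ≈ 19.9*I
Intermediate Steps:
Y = 8 (Y = 4 + 4 = 8)
m(g) = 36 (m(g) = (-14 + 8)² = (-6)² = 36)
√(m(-1337) - 27*d(-6, -5)*8) = √(36 - 27*(-4 - 1*(-6))*8) = √(36 - 27*(-4 + 6)*8) = √(36 - 27*2*8) = √(36 - 54*8) = √(36 - 432) = √(-396) = 6*I*√11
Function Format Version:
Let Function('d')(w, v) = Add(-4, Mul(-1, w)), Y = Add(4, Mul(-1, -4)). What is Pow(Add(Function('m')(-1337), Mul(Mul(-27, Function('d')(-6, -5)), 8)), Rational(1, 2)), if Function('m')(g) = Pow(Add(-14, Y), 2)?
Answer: Mul(6, I, Pow(11, Rational(1, 2))) ≈ Mul(19.900, I)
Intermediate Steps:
Y = 8 (Y = Add(4, 4) = 8)
Function('m')(g) = 36 (Function('m')(g) = Pow(Add(-14, 8), 2) = Pow(-6, 2) = 36)
Pow(Add(Function('m')(-1337), Mul(Mul(-27, Function('d')(-6, -5)), 8)), Rational(1, 2)) = Pow(Add(36, Mul(Mul(-27, Add(-4, Mul(-1, -6))), 8)), Rational(1, 2)) = Pow(Add(36, Mul(Mul(-27, Add(-4, 6)), 8)), Rational(1, 2)) = Pow(Add(36, Mul(Mul(-27, 2), 8)), Rational(1, 2)) = Pow(Add(36, Mul(-54, 8)), Rational(1, 2)) = Pow(Add(36, -432), Rational(1, 2)) = Pow(-396, Rational(1, 2)) = Mul(6, I, Pow(11, Rational(1, 2)))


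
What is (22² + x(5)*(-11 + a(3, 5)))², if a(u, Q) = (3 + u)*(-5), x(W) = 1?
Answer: 196249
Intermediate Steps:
a(u, Q) = -15 - 5*u
(22² + x(5)*(-11 + a(3, 5)))² = (22² + 1*(-11 + (-15 - 5*3)))² = (484 + 1*(-11 + (-15 - 15)))² = (484 + 1*(-11 - 30))² = (484 + 1*(-41))² = (484 - 41)² = 443² = 196249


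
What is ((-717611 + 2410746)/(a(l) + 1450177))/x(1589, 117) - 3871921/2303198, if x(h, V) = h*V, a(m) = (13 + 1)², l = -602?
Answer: -1044033251728133899/621041668702065702 ≈ -1.6811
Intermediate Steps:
a(m) = 196 (a(m) = 14² = 196)
x(h, V) = V*h
((-717611 + 2410746)/(a(l) + 1450177))/x(1589, 117) - 3871921/2303198 = ((-717611 + 2410746)/(196 + 1450177))/((117*1589)) - 3871921/2303198 = (1693135/1450373)/185913 - 3871921*1/2303198 = (1693135*(1/1450373))*(1/185913) - 3871921/2303198 = (1693135/1450373)*(1/185913) - 3871921/2303198 = 1693135/269643195549 - 3871921/2303198 = -1044033251728133899/621041668702065702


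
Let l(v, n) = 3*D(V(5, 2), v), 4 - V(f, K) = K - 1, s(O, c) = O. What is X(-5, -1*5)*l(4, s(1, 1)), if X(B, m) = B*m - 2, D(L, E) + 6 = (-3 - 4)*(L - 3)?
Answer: -414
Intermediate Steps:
V(f, K) = 5 - K (V(f, K) = 4 - (K - 1) = 4 - (-1 + K) = 4 + (1 - K) = 5 - K)
D(L, E) = 15 - 7*L (D(L, E) = -6 + (-3 - 4)*(L - 3) = -6 - 7*(-3 + L) = -6 + (21 - 7*L) = 15 - 7*L)
X(B, m) = -2 + B*m
l(v, n) = -18 (l(v, n) = 3*(15 - 7*(5 - 1*2)) = 3*(15 - 7*(5 - 2)) = 3*(15 - 7*3) = 3*(15 - 21) = 3*(-6) = -18)
X(-5, -1*5)*l(4, s(1, 1)) = (-2 - (-5)*5)*(-18) = (-2 - 5*(-5))*(-18) = (-2 + 25)*(-18) = 23*(-18) = -414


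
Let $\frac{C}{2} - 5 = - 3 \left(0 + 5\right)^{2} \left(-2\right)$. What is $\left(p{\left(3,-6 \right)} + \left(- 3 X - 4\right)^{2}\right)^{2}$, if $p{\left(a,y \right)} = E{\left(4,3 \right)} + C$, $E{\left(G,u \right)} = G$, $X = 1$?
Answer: $131769$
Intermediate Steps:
$C = 310$ ($C = 10 + 2 - 3 \left(0 + 5\right)^{2} \left(-2\right) = 10 + 2 - 3 \cdot 5^{2} \left(-2\right) = 10 + 2 \left(-3\right) 25 \left(-2\right) = 10 + 2 \left(\left(-75\right) \left(-2\right)\right) = 10 + 2 \cdot 150 = 10 + 300 = 310$)
$p{\left(a,y \right)} = 314$ ($p{\left(a,y \right)} = 4 + 310 = 314$)
$\left(p{\left(3,-6 \right)} + \left(- 3 X - 4\right)^{2}\right)^{2} = \left(314 + \left(\left(-3\right) 1 - 4\right)^{2}\right)^{2} = \left(314 + \left(-3 - 4\right)^{2}\right)^{2} = \left(314 + \left(-7\right)^{2}\right)^{2} = \left(314 + 49\right)^{2} = 363^{2} = 131769$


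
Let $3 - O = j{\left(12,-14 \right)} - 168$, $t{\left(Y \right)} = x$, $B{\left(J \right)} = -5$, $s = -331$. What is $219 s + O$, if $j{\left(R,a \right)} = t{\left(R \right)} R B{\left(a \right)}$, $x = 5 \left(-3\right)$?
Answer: $-73218$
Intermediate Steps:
$x = -15$
$t{\left(Y \right)} = -15$
$j{\left(R,a \right)} = 75 R$ ($j{\left(R,a \right)} = - 15 R \left(-5\right) = 75 R$)
$O = -729$ ($O = 3 - \left(75 \cdot 12 - 168\right) = 3 - \left(900 - 168\right) = 3 - 732 = -729$)
$219 s + O = 219 \left(-331\right) - 729 = -72489 - 729 = -73218$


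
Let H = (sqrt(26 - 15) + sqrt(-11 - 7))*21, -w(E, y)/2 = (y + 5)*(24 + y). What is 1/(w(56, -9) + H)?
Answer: 1/(3*(40 + 7*sqrt(11) + 21*I*sqrt(2))) ≈ 0.0043196 - 0.0020293*I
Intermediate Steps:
w(E, y) = -2*(5 + y)*(24 + y) (w(E, y) = -2*(y + 5)*(24 + y) = -2*(5 + y)*(24 + y))
H = 21*sqrt(11) + 63*I*sqrt(2) (H = (sqrt(11) + sqrt(-18))*21 = (sqrt(11) + 3*I*sqrt(2))*21 = 21*sqrt(11) + 63*I*sqrt(2) ≈ 69.649 + 89.095*I)
1/(w(56, -9) + H) = 1/((-240 - 58*(-9) - 2*(-9)**2) + (21*sqrt(11) + 63*I*sqrt(2))) = 1/((-240 + 522 - 2*81) + (21*sqrt(11) + 63*I*sqrt(2))) = 1/((-240 + 522 - 162) + (21*sqrt(11) + 63*I*sqrt(2))) = 1/(120 + (21*sqrt(11) + 63*I*sqrt(2))) = 1/(120 + 21*sqrt(11) + 63*I*sqrt(2))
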